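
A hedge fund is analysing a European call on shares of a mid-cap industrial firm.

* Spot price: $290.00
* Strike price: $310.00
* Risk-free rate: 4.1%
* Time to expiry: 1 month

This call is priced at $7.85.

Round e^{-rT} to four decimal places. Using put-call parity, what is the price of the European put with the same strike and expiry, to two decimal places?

e^(−rT) = e^(−0.041·0.08333) = 0.9966
Put-call parity: C − P = S − K·e^(−rT) = 290 − 310·0.9966 = 290 − 308.9460 = -18.9460
P = C − (C − P) = 7.85 − (-18.9460) = 26.7960

$26.80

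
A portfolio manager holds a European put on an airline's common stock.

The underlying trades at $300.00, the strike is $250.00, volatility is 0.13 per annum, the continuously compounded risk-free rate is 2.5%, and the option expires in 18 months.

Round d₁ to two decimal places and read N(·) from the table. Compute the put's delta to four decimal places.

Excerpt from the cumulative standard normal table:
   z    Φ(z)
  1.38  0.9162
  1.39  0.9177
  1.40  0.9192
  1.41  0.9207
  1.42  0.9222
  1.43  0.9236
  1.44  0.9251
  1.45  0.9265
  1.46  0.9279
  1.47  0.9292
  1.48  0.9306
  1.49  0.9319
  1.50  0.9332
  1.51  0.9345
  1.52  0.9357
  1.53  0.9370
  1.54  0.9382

σ√T = 0.13 × 1.2247 = 0.1592
d₁ = [ln(300/250) + (0.025 + 0.13²/2)·1.5] / 0.1592 = [0.1823 + 0.0502] / 0.1592 = 1.4603 → 1.46
N(d₁) = N(1.46) = 0.9279
Δ_put = N(d₁) − 1 = 0.9279 − 1 = -0.0721

-0.0721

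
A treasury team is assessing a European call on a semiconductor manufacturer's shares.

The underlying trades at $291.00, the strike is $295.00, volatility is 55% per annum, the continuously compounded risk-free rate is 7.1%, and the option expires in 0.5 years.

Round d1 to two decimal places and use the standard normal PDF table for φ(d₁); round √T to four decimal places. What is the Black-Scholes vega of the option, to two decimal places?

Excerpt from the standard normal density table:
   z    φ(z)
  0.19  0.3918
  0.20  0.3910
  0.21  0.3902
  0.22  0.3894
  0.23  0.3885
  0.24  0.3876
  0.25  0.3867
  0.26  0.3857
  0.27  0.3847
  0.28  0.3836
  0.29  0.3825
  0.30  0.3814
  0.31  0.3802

79.57

σ√T = 0.55 × 0.7071 = 0.3889
ln(S/K) + (r + σ²/2)T = ln(291/295) + (0.071 + 0.55²/2)·0.5 = -0.0137 + 0.1111 = 0.0975
d₁ = 0.0975 / 0.3889 = 0.2506 → 0.25
√T = √0.5 = 0.7071
φ(d₁) = φ(0.25) = 0.3867
vega = S·φ(d₁)·√T = 291·0.3867·0.7071 = 79.5698
(The put has the same vega.)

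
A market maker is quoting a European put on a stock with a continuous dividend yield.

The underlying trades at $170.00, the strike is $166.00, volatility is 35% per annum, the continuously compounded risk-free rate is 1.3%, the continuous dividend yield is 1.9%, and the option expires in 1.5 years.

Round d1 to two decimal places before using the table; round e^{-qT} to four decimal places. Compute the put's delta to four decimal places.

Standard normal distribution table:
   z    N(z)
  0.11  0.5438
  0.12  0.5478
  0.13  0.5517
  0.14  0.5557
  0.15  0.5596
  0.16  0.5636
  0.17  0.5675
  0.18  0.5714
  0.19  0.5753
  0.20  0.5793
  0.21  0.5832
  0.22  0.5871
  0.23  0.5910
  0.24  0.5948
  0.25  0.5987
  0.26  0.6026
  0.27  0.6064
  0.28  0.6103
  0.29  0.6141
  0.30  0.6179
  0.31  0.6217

T = 1.5;  σ√T = 0.4287
ln(S/K) + (r − q + σ²/2)T = ln(170/166) + (0.013 − 0.019 + 0.35²/2)·1.5 = 0.0238 + 0.0829 = 0.1067
d₁ = 0.1067 / 0.4287 = 0.2489 which rounds to 0.25
N(d₁) = N(0.25) = 0.5987
Δ_put = exp(−qT)·(N(d₁) − 1) = 0.9719·(0.5987 − 1) = -0.3900

-0.3900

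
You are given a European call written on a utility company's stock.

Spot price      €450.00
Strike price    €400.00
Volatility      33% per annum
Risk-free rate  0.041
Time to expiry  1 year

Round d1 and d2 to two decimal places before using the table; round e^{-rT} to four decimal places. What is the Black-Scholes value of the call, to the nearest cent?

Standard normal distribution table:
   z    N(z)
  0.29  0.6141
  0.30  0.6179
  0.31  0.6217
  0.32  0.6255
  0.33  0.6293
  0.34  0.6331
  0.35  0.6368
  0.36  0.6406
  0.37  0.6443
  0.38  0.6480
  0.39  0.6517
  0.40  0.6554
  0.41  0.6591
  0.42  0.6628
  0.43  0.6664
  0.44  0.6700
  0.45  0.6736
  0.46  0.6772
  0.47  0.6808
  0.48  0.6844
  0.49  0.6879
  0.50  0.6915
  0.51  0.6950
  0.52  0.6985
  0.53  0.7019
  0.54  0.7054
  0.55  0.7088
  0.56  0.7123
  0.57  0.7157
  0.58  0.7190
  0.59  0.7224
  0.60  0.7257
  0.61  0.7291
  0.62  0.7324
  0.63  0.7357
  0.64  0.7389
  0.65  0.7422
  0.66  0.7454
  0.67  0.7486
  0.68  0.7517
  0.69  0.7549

€93.85

T = 1;  σ√T = 0.3300
ln(S/K) + (r + σ²/2)T = ln(450/400) + (0.041 + 0.33²/2)·1 = 0.1178 + 0.0955 = 0.2132
d₁ = 0.2132 / 0.3300 = 0.6462 which rounds to 0.65
d₂ = d₁ − σ√T = 0.6462 − 0.3300 = 0.3162 which rounds to 0.32
e^(−rT) = e^(−0.041·1) = 0.9598
N(d₁) = N(0.65) = 0.7422;  N(d₂) = N(0.32) = 0.6255
C = 450·0.7422 − 400·0.9598·0.6255 = 333.9900 − 240.1420 = 93.8480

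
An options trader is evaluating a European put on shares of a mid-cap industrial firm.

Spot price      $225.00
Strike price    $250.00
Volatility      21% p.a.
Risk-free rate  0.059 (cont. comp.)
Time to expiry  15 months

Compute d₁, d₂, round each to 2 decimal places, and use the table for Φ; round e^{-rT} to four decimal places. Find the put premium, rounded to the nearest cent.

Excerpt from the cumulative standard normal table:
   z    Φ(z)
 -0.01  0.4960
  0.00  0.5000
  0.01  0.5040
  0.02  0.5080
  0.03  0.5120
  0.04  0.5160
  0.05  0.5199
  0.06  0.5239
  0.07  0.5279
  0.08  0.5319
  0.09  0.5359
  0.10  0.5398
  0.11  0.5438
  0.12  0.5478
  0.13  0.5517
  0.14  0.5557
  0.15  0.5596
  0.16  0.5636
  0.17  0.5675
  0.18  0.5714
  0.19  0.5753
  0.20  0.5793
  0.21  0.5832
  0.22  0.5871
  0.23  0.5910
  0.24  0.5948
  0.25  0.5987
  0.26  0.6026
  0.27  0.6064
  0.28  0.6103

σ√T = 0.21 × 1.1180 = 0.2348
ln(S/K) + (r + σ²/2)T = ln(225/250) + (0.059 + 0.21²/2)·1.25 = -0.1054 + 0.1013 = -0.0040
d₁ = -0.0040 / 0.2348 = -0.0172 ≈ -0.02
d₂ = d₁ − σ√T = -0.0172 − 0.2348 = -0.2520 ≈ -0.25
e^(−rT) = e^(−0.059·1.25) = 0.9289
N(−d₂) = N(0.25) = 0.5987;  N(−d₁) = N(0.02) = 0.5080
P = 250·0.9289·0.5987 − 225·0.5080 = 139.0331 − 114.3000 = 24.7331

$24.73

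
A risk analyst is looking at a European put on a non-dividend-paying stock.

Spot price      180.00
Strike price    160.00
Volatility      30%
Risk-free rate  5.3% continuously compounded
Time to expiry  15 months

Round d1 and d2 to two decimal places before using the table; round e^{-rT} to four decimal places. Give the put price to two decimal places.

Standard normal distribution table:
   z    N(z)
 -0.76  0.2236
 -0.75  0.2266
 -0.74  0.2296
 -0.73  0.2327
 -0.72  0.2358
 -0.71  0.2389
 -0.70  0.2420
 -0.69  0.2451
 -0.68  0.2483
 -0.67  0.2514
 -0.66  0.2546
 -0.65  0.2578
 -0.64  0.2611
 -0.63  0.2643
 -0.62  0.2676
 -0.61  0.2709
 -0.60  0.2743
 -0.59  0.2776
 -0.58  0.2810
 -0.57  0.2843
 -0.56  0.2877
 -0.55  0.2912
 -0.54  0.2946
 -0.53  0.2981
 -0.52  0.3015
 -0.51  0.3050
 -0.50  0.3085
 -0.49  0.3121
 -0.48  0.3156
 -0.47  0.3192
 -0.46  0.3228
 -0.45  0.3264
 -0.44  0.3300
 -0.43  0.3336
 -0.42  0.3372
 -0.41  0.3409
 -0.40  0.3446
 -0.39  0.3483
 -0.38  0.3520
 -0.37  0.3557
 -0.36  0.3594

10.27

σ√T = 0.3·√1.25 = 0.3354
ln(S/K) + (r + σ²/2)T = ln(180/160) + (0.053 + 0.3²/2)·1.25 = 0.1178 + 0.1225 = 0.2403
d₁ = 0.2403 / 0.3354 = 0.7164 ≈ 0.72
d₂ = d₁ − σ√T = 0.7164 − 0.3354 = 0.3810 ≈ 0.38
e^(−rT) = e^(−0.053·1.25) = 0.9359
N(−d₂) = N(-0.38) = 0.3520;  N(−d₁) = N(-0.72) = 0.2358
P = 160·0.9359·0.3520 − 180·0.2358 = 52.7099 − 42.4440 = 10.2659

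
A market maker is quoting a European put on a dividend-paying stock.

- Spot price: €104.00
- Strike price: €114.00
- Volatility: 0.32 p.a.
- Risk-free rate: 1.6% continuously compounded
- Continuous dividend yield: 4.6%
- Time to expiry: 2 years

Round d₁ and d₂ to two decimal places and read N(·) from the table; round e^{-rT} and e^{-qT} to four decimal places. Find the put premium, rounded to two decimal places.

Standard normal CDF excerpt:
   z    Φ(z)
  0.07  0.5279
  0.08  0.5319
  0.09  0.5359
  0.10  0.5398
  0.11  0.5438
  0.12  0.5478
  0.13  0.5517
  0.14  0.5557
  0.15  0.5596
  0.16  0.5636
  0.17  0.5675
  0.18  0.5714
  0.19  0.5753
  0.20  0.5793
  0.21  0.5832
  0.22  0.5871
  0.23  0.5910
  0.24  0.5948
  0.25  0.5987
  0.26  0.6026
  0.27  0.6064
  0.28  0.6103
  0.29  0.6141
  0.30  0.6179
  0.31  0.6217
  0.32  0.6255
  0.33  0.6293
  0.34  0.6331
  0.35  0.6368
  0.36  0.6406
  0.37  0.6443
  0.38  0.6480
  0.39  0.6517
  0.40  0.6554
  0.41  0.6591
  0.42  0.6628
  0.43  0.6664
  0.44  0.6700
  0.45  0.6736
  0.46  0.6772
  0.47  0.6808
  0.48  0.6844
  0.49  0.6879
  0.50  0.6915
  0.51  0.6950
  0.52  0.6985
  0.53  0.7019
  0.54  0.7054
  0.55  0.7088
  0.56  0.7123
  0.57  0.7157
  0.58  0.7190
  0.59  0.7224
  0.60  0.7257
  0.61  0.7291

€27.06

σ√T = 0.32 × 1.4142 = 0.4525
ln(S/K) + (r − q + σ²/2)T = ln(104/114) + (0.016 − 0.046 + 0.32²/2)·2 = -0.0918 + 0.0424 = -0.0494
d₁ = -0.0494 / 0.4525 = -0.1092 ≈ -0.11
d₂ = d₁ − σ√T = -0.1092 − 0.4525 = -0.5617 ≈ -0.56
exp(−qT) = exp(−0.046·2) = 0.9121;  exp(−rT) = exp(−0.016·2) = 0.9685
N(−d₂) = N(0.56) = 0.7123;  N(−d₁) = N(0.11) = 0.5438
P = 114·0.9685·0.7123 − 104·0.9121·0.5438 = 78.6443 − 51.5840 = 27.0603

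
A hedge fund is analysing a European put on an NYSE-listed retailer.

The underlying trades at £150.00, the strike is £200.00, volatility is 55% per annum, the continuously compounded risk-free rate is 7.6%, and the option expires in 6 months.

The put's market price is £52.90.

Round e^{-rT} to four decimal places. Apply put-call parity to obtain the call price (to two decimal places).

£10.36

e^(−rT) = e^(−0.076·0.5) = 0.9627
Put-call parity: C − P = S − K·e^(−rT) = 150 − 200·0.9627 = 150 − 192.5400 = -42.5400
C = P + (C − P) = 52.90 + (-42.5400) = 10.3600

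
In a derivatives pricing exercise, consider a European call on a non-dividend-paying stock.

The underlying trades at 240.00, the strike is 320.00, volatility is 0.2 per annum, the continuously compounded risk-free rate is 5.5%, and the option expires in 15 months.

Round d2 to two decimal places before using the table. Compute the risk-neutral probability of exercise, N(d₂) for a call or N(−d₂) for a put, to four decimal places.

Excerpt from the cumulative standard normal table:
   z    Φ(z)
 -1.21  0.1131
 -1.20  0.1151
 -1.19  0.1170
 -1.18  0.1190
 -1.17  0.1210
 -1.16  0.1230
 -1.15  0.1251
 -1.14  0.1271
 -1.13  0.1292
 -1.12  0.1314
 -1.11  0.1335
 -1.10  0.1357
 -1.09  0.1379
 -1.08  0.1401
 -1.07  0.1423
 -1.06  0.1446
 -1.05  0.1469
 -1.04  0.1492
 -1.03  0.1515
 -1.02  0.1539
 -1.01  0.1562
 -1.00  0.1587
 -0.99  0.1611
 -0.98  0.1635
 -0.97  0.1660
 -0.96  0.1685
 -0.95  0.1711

σ√T = 0.2 × 1.1180 = 0.2236
d₁ = [ln(240/320) + (0.055 + 0.2²/2)·1.25] / 0.2236 = [-0.2877 + 0.0938] / 0.2236 = -0.8673 → -0.87
d₂ = d₁ − σ√T = -0.8673 − 0.2236 = -1.0909 → -1.09
Pr(exercise) under Q = N(d₂) = 0.1379

0.1379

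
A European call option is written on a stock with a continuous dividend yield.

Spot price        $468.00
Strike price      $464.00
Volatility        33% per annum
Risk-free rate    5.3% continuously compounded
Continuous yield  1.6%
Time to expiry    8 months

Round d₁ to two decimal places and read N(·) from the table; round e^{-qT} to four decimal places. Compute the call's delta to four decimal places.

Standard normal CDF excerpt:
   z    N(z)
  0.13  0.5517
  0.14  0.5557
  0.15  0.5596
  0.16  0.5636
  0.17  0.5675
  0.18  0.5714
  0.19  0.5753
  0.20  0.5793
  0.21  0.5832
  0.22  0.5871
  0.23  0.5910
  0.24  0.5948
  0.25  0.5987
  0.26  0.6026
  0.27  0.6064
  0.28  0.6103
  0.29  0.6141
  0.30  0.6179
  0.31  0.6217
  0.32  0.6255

σ√T = 0.33 × 0.8165 = 0.2694
d₁ = [ln(468/464) + (0.053 − 0.016 + ½·0.33²)·0.6667] / (σ√T) = (0.0086 + 0.0610) / 0.2694 = 0.2581 ≈ 0.26
N(d₁) = N(0.26) = 0.6026
Δ_call = e^(−qT)·N(d₁) = 0.9894·0.6026 = 0.5962

0.5962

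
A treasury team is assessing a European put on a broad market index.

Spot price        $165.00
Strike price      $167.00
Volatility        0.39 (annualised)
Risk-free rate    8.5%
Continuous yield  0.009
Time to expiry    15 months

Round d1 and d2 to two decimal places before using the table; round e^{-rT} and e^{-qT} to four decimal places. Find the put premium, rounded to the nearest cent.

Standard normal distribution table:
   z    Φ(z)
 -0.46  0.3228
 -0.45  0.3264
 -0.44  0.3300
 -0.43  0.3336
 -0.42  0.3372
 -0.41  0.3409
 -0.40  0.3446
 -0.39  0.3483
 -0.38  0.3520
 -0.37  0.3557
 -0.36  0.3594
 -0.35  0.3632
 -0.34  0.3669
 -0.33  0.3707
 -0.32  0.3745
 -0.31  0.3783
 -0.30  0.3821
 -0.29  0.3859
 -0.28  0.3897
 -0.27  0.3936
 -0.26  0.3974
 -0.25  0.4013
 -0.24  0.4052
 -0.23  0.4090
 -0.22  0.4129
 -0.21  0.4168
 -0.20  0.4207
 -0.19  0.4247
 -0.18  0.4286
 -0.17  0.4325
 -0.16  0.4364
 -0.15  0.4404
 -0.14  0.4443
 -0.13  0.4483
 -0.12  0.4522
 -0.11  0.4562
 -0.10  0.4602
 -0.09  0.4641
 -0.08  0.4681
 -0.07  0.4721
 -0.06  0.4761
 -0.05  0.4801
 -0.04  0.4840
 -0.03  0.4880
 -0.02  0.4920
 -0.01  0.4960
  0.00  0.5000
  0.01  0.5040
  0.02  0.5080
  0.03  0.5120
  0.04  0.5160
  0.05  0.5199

$21.27

σ√T = 0.39 × 1.1180 = 0.4360
d₁ = [ln(165/167) + (0.085 − 0.009 + ½·0.39²)·1.25] / (σ√T) = (-0.0120 + 0.1901) / 0.4360 = 0.4083 which rounds to 0.41
d₂ = 0.4083 − 0.4360 = -0.0278 which rounds to -0.03
exp(−qT) = exp(−0.009·1.25) = 0.9888;  exp(−rT) = exp(−0.085·1.25) = 0.8992
P = 167·0.8992·N(0.03) − 165·0.9888·N(-0.41) = 167·0.8992·0.5120 − 165·0.9888·0.3409 = 76.8852 − 55.6185 = 21.2667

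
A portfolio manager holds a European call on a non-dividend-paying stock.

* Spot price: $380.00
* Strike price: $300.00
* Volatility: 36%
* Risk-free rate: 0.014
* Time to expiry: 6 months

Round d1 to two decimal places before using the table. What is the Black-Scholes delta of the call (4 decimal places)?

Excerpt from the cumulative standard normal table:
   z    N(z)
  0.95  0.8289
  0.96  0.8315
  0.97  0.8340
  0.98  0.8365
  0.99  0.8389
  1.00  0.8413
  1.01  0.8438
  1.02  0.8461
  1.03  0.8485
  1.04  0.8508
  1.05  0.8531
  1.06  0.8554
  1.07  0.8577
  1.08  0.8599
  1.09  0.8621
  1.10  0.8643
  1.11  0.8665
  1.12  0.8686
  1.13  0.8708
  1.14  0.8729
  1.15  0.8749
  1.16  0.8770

0.8599

σ√T = 0.36 × 0.7071 = 0.2546
d₁ = [ln(380/300) + (0.014 + 0.36²/2)·0.5] / 0.2546 = [0.2364 + 0.0394] / 0.2546 = 1.0834 → 1.08
N(d₁) = N(1.08) = 0.8599
Δ_call = N(d₁) = 0.8599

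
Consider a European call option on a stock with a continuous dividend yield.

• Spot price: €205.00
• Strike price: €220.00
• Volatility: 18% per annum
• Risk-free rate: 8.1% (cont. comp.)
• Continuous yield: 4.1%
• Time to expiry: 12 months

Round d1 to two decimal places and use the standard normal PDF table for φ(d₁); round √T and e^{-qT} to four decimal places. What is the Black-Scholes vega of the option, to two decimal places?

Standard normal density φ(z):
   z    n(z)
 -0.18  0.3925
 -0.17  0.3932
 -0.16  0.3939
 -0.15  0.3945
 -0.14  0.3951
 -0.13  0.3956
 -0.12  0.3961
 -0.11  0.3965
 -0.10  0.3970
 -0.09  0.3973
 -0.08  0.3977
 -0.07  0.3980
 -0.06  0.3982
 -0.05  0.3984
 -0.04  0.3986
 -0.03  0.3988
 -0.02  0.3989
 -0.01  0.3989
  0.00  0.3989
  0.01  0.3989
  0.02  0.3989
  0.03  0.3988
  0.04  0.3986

78.25

σ√T = 0.18 × 1.0000 = 0.1800
d₁ = [ln(205/220) + (0.081 − 0.041 + 0.18²/2)·1] / 0.1800 = [-0.0706 + 0.0562] / 0.1800 = -0.0801 which rounds to -0.08
√T = √1 = 1.0000
φ(d₁) = φ(-0.08) = 0.3977
exp(−qT) = exp(−0.041·1) = 0.9598
vega = S·exp(−qT)·φ(d₁)·√T = 205·0.9598·0.3977·1.0000 = 78.2511
(The put has the same vega.)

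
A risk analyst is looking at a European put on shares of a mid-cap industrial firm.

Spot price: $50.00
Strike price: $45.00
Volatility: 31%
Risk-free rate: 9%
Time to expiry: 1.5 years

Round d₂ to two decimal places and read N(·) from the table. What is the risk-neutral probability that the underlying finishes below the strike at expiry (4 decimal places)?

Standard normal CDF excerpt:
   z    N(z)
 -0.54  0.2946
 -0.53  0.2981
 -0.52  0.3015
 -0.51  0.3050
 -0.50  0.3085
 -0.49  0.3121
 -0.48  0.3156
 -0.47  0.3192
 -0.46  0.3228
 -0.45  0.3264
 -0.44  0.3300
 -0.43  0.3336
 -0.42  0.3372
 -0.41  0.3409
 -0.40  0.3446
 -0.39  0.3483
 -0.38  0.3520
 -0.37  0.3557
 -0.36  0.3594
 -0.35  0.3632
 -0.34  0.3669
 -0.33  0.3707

σ√T = 0.31 × 1.2247 = 0.3797
d₁ = [ln(50/45) + (0.09 + 0.31²/2)·1.5] / 0.3797 = [0.1054 + 0.2071] / 0.3797 = 0.8229 ⇒ 0.82
d₂ = d₁ − σ√T = 0.8229 − 0.3797 = 0.4432 ⇒ 0.44
Pr(exercise) under Q = N(−d₂) = N(-0.44) = 0.3300

0.3300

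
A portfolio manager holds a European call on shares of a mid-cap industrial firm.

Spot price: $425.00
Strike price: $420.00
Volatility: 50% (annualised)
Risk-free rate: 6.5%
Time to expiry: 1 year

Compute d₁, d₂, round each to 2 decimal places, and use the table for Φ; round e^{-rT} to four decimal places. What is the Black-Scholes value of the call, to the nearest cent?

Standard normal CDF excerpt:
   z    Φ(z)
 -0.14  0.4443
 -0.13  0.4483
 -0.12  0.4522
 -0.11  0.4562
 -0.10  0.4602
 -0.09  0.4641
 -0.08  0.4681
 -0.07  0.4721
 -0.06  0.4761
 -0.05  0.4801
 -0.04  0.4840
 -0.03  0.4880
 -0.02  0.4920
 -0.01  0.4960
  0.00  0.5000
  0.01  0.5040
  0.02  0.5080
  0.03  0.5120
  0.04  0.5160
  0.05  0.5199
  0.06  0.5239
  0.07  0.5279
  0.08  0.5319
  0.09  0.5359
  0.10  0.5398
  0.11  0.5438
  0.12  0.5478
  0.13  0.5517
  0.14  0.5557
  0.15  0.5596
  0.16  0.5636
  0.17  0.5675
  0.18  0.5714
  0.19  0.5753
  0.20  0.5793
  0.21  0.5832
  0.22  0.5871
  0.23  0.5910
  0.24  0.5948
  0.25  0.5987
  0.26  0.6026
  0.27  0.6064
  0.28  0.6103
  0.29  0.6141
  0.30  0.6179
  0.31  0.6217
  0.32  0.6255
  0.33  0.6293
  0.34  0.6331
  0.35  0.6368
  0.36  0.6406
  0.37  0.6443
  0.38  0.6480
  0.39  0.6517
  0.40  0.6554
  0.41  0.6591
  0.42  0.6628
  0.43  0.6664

$97.42

T = 1;  σ√T = 0.5000
d₁ = [ln(425/420) + (0.065 + 0.5²/2)·1] / 0.5000 = [0.0118 + 0.1900] / 0.5000 = 0.4037 → 0.40
d₂ = d₁ − σ√T = 0.4037 − 0.5000 = -0.0963 → -0.10
exp(−rT) = exp(−0.065·1) = 0.9371
N(d₁) = N(0.40) = 0.6554;  N(d₂) = N(-0.10) = 0.4602
C = 425·0.6554 − 420·0.9371·0.4602 = 278.5450 − 181.1264 = 97.4186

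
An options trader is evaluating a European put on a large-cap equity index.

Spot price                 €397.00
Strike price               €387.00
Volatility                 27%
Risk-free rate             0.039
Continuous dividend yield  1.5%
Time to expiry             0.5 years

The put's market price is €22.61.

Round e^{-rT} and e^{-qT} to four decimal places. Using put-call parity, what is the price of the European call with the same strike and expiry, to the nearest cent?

exp(−qT) = exp(−0.015·0.5) = 0.9925;  exp(−rT) = exp(−0.039·0.5) = 0.9807
Put-call parity: C − P = S·e^(−qT) − K·e^(−rT) = 397·0.9925 − 387·0.9807 = 394.0225 − 379.5309 = 14.4916
C = P + (C − P) = 22.61 + (14.4916) = 37.1016

€37.10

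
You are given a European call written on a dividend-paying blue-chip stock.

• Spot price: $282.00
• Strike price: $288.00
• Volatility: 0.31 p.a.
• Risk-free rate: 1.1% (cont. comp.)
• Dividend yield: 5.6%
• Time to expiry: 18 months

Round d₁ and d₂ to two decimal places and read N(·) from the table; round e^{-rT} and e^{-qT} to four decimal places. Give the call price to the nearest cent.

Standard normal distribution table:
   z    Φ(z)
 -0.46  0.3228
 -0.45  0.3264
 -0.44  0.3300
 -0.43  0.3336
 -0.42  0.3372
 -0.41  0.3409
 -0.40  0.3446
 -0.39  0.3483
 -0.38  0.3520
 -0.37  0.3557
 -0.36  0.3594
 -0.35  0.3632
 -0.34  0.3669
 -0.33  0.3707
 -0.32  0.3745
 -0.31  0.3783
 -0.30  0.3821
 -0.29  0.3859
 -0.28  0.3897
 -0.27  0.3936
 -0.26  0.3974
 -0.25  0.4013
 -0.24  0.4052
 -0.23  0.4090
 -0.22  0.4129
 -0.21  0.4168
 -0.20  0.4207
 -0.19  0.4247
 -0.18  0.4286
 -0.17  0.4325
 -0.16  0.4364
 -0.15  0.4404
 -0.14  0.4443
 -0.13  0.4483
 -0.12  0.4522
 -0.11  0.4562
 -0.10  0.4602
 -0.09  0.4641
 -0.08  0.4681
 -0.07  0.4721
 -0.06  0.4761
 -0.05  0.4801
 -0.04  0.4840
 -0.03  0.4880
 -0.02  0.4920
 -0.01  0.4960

$29.97

T = 1.5;  σ√T = 0.3797
d₁ = [ln(282/288) + (0.011 − 0.056 + 0.31²/2)·1.5] / 0.3797 = [-0.0211 + 0.0046] / 0.3797 = -0.0434 ⇒ -0.04
d₂ = d₁ − σ√T = -0.0434 − 0.3797 = -0.4231 ⇒ -0.42
exp(−qT) = exp(−0.056·1.5) = 0.9194;  exp(−rT) = exp(−0.011·1.5) = 0.9836
N(d₁) = N(-0.04) = 0.4840;  N(d₂) = N(-0.42) = 0.3372
C = 282·0.9194·0.4840 − 288·0.9836·0.3372 = 125.4871 − 95.5209 = 29.9661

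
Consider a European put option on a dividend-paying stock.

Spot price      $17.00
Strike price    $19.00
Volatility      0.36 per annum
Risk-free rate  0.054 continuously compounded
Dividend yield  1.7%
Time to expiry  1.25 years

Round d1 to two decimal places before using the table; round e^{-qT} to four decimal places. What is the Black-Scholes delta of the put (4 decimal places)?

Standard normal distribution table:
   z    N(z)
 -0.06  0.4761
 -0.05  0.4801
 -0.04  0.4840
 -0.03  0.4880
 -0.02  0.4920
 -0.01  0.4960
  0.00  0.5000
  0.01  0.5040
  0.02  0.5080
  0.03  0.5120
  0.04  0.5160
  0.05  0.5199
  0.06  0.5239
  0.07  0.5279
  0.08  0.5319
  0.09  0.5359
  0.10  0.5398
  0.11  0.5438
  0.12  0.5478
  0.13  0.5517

T = 1.25;  σ√T = 0.4025
ln(S/K) + (r − q + σ²/2)T = ln(17/19) + (0.054 − 0.017 + 0.36²/2)·1.25 = -0.1112 + 0.1273 = 0.0160
d₁ = 0.0160 / 0.4025 = 0.0398 ⇒ 0.04
N(d₁) = N(0.04) = 0.5160
Δ_put = exp(−qT)·(N(d₁) − 1) = 0.9790·(0.5160 − 1) = -0.4738

-0.4738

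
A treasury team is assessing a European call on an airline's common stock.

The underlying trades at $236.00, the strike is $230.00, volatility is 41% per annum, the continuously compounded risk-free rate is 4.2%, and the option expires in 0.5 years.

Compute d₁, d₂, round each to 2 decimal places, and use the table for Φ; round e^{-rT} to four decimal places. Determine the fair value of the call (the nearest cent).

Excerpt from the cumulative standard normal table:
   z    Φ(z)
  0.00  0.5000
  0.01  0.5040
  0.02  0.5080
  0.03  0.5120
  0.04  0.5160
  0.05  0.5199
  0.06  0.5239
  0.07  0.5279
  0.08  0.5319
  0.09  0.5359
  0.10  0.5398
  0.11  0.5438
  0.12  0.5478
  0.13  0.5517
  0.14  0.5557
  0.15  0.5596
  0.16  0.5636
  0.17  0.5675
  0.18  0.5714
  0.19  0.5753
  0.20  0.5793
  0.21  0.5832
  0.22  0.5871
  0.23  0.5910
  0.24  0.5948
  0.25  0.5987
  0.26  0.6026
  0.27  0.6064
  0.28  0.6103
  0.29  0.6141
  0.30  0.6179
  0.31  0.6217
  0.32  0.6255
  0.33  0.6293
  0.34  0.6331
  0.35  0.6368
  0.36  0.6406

$32.31

T = 0.5;  σ√T = 0.2899
d₁ = [ln(236/230) + (0.042 + 0.41²/2)·0.5] / 0.2899 = [0.0258 + 0.0630] / 0.2899 = 0.3062 ⇒ 0.31
d₂ = d₁ − σ√T = 0.3062 − 0.2899 = 0.0163 ⇒ 0.02
e^(−rT) = e^(−0.042·0.5) = 0.9792
N(d₁) = N(0.31) = 0.6217;  N(d₂) = N(0.02) = 0.5080
C = 236·0.6217 − 230·0.9792·0.5080 = 146.7212 − 114.4097 = 32.3115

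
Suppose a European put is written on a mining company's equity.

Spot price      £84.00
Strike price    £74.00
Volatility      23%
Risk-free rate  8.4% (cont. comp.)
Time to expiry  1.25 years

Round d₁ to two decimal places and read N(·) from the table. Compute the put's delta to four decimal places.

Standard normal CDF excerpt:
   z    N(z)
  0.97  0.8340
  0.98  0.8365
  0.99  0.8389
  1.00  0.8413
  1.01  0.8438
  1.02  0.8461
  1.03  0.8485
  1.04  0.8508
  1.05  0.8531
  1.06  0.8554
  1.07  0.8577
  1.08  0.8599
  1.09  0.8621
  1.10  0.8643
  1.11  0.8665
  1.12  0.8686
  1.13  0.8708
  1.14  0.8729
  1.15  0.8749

σ√T = 0.23 × 1.1180 = 0.2571
d₁ = [ln(84/74) + (0.084 + 0.23²/2)·1.25] / 0.2571 = [0.1268 + 0.1381] / 0.2571 = 1.0298 which rounds to 1.03
N(d₁) = N(1.03) = 0.8485
Δ_put = N(d₁) − 1 = 0.8485 − 1 = -0.1515

-0.1515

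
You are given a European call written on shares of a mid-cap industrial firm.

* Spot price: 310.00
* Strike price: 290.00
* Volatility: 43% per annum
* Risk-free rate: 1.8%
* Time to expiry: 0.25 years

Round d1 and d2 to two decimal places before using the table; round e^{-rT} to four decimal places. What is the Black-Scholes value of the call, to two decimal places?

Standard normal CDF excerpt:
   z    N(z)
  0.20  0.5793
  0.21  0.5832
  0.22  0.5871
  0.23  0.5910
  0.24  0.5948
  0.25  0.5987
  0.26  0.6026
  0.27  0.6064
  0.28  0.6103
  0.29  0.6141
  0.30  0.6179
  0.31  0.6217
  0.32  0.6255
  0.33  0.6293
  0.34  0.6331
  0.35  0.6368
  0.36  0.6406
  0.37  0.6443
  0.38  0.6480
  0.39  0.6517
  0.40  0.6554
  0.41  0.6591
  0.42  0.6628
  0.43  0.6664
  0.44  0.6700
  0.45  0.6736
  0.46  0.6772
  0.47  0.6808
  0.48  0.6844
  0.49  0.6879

38.21

σ√T = 0.43·√0.25 = 0.2150
d₁ = [ln(310/290) + (0.018 + ½·0.43²)·0.25] / (σ√T) = (0.0667 + 0.0276) / 0.2150 = 0.4386 ⇒ 0.44
d₂ = 0.4386 − 0.2150 = 0.2236 ⇒ 0.22
exp(−rT) = exp(−0.018·0.25) = 0.9955
C = 310·N(0.44) − 290·0.9955·N(0.22) = 310·0.6700 − 290·0.9955·0.5871 = 207.7000 − 169.4928 = 38.2072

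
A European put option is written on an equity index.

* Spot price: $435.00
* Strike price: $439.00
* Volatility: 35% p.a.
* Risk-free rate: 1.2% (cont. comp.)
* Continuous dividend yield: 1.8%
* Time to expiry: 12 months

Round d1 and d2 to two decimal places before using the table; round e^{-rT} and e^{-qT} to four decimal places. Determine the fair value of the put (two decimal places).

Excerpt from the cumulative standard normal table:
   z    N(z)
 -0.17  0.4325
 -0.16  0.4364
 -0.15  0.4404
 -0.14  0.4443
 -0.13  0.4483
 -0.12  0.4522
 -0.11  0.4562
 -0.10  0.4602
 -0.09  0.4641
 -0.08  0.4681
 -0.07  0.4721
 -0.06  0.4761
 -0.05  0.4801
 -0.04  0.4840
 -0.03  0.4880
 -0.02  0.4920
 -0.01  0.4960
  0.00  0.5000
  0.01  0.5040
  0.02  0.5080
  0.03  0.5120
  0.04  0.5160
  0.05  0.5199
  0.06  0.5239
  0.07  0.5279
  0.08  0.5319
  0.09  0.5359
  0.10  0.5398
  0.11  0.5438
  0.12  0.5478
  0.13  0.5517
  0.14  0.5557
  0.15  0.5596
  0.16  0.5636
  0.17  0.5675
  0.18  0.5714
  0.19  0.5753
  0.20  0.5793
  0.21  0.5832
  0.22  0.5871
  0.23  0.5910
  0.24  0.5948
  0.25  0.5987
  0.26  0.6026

σ√T = 0.35 × 1.0000 = 0.3500
d₁ = [ln(435/439) + (0.012 − 0.018 + ½·0.35²)·1] / (σ√T) = (-0.0092 + 0.0552) / 0.3500 = 0.1317 ⇒ 0.13
d₂ = 0.1317 − 0.3500 = -0.2183 ⇒ -0.22
exp(−qT) = exp(−0.018·1) = 0.9822;  exp(−rT) = exp(−0.012·1) = 0.9881
P = 439·0.9881·N(0.22) − 435·0.9822·N(-0.13) = 439·0.9881·0.5871 − 435·0.9822·0.4483 = 254.6698 − 191.5393 = 63.1305

$63.13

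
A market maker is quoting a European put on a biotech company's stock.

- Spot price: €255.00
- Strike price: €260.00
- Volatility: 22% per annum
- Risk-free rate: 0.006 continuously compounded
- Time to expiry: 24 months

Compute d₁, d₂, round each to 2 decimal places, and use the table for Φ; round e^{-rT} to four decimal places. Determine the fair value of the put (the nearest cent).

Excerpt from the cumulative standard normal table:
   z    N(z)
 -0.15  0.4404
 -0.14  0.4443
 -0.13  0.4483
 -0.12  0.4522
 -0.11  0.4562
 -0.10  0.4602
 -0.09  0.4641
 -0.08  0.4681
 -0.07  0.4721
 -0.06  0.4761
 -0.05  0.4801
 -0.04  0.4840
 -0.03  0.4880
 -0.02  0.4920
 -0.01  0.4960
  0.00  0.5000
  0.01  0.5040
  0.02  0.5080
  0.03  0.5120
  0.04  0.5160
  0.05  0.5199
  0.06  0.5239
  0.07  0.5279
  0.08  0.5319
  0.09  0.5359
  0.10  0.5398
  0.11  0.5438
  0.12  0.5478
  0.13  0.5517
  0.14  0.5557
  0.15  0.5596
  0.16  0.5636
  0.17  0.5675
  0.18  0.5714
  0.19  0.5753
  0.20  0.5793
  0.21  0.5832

σ√T = 0.22·√2 = 0.3111
d₁ = [ln(255/260) + (0.006 + ½·0.22²)·2] / (σ√T) = (-0.0194 + 0.0604) / 0.3111 = 0.1317 → 0.13
d₂ = 0.1317 − 0.3111 = -0.1794 → -0.18
exp(−rT) = exp(−0.006·2) = 0.9881
N(−d₂) = N(0.18) = 0.5714;  N(−d₁) = N(-0.13) = 0.4483
P = 260·0.9881·0.5714 − 255·0.4483 = 146.7961 − 114.3165 = 32.4796

€32.48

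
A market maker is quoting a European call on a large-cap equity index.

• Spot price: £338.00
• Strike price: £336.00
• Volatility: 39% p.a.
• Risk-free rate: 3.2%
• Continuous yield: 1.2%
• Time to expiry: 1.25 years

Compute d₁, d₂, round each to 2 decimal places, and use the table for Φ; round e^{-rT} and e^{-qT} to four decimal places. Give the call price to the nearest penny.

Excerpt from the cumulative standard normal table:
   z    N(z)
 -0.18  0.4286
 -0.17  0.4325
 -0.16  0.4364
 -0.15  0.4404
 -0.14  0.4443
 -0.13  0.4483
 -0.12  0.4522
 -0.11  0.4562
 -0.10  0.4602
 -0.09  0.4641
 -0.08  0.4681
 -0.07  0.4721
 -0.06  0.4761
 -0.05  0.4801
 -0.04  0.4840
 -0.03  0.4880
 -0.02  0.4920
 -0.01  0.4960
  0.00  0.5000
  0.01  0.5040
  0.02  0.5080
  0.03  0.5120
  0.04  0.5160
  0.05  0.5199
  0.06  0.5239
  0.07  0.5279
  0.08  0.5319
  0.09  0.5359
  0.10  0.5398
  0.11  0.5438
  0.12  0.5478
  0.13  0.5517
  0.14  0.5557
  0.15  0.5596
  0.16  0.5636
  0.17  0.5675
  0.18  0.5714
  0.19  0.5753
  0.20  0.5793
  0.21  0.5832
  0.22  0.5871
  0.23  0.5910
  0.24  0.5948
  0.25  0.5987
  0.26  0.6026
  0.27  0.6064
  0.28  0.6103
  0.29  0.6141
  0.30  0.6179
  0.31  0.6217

σ√T = 0.39 × 1.1180 = 0.4360
d₁ = [ln(338/336) + (0.032 − 0.012 + 0.39²/2)·1.25] / 0.4360 = [0.0059 + 0.1201] / 0.4360 = 0.2890 ≈ 0.29
d₂ = d₁ − σ√T = 0.2890 − 0.4360 = -0.1471 ≈ -0.15
exp(−qT) = exp(−0.012·1.25) = 0.9851;  exp(−rT) = exp(−0.032·1.25) = 0.9608
N(d₁) = N(0.29) = 0.6141;  N(d₂) = N(-0.15) = 0.4404
C = 338·0.9851·0.6141 − 336·0.9608·0.4404 = 204.4731 − 142.1738 = 62.2993

£62.30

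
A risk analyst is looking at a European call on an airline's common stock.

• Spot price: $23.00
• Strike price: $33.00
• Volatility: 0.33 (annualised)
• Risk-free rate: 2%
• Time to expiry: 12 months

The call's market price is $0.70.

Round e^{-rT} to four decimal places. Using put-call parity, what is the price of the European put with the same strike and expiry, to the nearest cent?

exp(−rT) = exp(−0.02·1) = 0.9802
Put-call parity: C − P = S − K·e^(−rT) = 23 − 33·0.9802 = 23 − 32.3466 = -9.3466
P = C − (C − P) = 0.70 − (-9.3466) = 10.0466

$10.05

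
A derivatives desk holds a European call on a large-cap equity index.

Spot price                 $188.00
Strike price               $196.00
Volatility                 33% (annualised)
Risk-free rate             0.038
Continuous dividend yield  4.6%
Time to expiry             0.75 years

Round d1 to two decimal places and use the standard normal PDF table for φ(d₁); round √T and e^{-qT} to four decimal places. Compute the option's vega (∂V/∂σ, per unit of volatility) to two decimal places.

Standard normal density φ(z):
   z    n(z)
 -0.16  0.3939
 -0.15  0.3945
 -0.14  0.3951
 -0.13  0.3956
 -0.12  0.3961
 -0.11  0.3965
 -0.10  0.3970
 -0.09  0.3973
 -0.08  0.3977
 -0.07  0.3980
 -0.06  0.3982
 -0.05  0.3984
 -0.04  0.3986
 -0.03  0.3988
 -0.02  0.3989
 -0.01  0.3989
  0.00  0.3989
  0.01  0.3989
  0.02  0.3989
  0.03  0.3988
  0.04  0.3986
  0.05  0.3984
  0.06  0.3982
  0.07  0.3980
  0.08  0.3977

σ√T = 0.33·√0.75 = 0.2858
d₁ = [ln(188/196) + (0.038 − 0.046 + 0.33²/2)·0.75] / 0.2858 = [-0.0417 + 0.0348] / 0.2858 = -0.0239 which rounds to -0.02
√T = √0.75 = 0.8660
φ(d₁) = φ(-0.02) = 0.3989
exp(−qT) = exp(−0.046·0.75) = 0.9661
vega = S·exp(−qT)·φ(d₁)·√T = 188·0.9661·0.3989·0.8660 = 62.7425

62.74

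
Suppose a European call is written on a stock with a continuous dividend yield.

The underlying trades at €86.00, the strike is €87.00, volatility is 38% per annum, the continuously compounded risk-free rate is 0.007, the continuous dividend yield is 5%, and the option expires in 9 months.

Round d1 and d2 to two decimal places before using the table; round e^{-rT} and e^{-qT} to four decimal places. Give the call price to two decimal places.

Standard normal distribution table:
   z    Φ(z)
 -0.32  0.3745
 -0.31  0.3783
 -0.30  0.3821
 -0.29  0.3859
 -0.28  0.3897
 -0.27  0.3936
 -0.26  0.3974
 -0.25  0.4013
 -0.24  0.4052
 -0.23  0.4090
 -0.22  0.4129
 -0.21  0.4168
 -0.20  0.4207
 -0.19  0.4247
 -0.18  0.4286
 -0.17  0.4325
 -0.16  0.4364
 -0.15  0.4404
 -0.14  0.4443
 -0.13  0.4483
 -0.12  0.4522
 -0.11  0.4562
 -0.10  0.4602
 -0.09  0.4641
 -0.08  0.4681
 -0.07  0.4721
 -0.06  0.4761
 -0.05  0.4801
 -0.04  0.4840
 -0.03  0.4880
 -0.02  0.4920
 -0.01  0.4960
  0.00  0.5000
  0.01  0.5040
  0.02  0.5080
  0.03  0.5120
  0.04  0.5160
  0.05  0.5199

σ√T = 0.38 × 0.8660 = 0.3291
d₁ = [ln(86/87) + (0.007 − 0.05 + ½·0.38²)·0.75] / (σ√T) = (-0.0116 + 0.0219) / 0.3291 = 0.0314 → 0.03
d₂ = 0.0314 − 0.3291 = -0.2977 → -0.30
e^(−qT) = e^(−0.05·0.75) = 0.9632;  e^(−rT) = e^(−0.007·0.75) = 0.9948
N(d₁) = N(0.03) = 0.5120;  N(d₂) = N(-0.30) = 0.3821
C = 86·0.9632·0.5120 − 87·0.9948·0.3821 = 42.4116 − 33.0698 = 9.3418

€9.34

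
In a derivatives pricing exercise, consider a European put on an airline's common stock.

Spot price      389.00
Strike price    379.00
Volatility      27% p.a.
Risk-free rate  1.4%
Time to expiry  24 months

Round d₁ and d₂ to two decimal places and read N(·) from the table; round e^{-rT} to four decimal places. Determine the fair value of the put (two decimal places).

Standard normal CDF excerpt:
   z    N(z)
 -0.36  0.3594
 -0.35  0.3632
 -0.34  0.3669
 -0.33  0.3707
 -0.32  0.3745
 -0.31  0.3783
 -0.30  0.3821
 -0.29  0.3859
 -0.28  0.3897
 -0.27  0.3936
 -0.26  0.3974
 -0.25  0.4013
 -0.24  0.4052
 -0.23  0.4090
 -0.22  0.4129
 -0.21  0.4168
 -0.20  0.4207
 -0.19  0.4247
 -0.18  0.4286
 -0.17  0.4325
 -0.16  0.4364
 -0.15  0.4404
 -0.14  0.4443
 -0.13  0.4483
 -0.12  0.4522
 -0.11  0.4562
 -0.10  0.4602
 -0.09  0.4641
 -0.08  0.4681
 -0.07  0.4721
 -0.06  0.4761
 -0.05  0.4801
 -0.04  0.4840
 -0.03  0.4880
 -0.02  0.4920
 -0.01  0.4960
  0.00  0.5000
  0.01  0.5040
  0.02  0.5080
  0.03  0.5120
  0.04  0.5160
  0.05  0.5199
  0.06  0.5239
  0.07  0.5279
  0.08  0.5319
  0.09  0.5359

σ√T = 0.27 × 1.4142 = 0.3818
d₁ = [ln(389/379) + (0.014 + 0.27²/2)·2] / 0.3818 = [0.0260 + 0.1009] / 0.3818 = 0.3325 ≈ 0.33
d₂ = d₁ − σ√T = 0.3325 − 0.3818 = -0.0494 ≈ -0.05
exp(−rT) = exp(−0.014·2) = 0.9724
N(−d₂) = N(0.05) = 0.5199;  N(−d₁) = N(-0.33) = 0.3707
P = 379·0.9724·0.5199 − 389·0.3707 = 191.6037 − 144.2023 = 47.4014

47.40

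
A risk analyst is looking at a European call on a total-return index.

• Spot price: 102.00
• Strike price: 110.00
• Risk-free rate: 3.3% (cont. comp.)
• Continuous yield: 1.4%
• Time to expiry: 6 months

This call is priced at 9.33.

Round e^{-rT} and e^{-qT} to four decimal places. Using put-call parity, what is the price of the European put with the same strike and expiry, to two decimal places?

16.24

exp(−qT) = exp(−0.014·0.5) = 0.9930;  exp(−rT) = exp(−0.033·0.5) = 0.9836
Put-call parity: C − P = S·e^(−qT) − K·e^(−rT) = 102·0.9930 − 110·0.9836 = 101.2860 − 108.1960 = -6.9100
P = C − (C − P) = 9.33 − (-6.9100) = 16.2400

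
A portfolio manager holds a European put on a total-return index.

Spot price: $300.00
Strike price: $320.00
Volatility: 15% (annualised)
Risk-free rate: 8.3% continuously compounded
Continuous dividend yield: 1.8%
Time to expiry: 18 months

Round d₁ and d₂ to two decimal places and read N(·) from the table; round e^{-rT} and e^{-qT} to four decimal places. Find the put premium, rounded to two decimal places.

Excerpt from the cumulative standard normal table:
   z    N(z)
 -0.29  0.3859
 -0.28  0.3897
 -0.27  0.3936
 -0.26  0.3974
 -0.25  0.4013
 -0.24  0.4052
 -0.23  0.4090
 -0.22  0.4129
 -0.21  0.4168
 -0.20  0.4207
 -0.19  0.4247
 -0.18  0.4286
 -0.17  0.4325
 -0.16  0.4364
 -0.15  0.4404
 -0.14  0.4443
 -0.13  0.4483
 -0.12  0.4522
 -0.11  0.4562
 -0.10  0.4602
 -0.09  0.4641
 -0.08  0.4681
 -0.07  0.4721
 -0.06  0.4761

σ√T = 0.15 × 1.2247 = 0.1837
ln(S/K) + (r − q + σ²/2)T = ln(300/320) + (0.083 − 0.018 + 0.15²/2)·1.5 = -0.0645 + 0.1144 = 0.0498
d₁ = 0.0498 / 0.1837 = 0.2713 ⇒ 0.27
d₂ = d₁ − σ√T = 0.2713 − 0.1837 = 0.0876 ⇒ 0.09
e^(−qT) = e^(−0.018·1.5) = 0.9734;  e^(−rT) = e^(−0.083·1.5) = 0.8829
N(−d₂) = N(-0.09) = 0.4641;  N(−d₁) = N(-0.27) = 0.3936
P = 320·0.8829·0.4641 − 300·0.9734·0.3936 = 131.1212 − 114.9391 = 16.1822

$16.18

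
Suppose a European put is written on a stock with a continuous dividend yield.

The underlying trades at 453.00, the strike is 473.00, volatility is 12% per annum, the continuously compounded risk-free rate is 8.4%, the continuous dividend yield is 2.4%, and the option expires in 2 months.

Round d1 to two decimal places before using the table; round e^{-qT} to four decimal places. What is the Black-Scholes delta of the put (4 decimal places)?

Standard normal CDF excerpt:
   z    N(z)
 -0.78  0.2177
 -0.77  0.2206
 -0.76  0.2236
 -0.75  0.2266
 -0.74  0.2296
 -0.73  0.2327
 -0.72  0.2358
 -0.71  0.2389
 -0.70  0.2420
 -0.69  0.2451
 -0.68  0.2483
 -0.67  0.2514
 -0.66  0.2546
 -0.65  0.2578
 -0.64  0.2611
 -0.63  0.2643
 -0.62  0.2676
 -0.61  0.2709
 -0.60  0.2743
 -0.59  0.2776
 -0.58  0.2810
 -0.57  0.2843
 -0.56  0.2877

-0.7392

T = 0.1667;  σ√T = 0.0490
ln(S/K) + (r − q + σ²/2)T = ln(453/473) + (0.084 − 0.024 + 0.12²/2)·0.1667 = -0.0432 + 0.0112 = -0.0320
d₁ = -0.0320 / 0.0490 = -0.6533 ⇒ -0.65
N(d₁) = N(-0.65) = 0.2578
Δ_put = exp(−qT)·(N(d₁) − 1) = 0.9960·(0.2578 − 1) = -0.7392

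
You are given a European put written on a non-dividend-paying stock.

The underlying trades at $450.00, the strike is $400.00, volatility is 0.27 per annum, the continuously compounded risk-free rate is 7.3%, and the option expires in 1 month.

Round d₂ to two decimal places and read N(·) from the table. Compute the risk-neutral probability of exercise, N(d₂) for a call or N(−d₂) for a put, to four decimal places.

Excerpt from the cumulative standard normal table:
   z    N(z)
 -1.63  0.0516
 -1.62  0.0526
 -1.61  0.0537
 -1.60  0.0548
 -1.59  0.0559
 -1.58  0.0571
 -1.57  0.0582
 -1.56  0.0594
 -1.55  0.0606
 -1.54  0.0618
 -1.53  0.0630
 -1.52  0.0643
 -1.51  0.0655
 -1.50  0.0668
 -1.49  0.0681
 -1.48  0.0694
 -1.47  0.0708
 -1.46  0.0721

σ√T = 0.27 × 0.2887 = 0.0779
d₁ = [ln(450/400) + (0.073 + 0.27²/2)·0.08333] / 0.0779 = [0.1178 + 0.0091] / 0.0779 = 1.6282 which rounds to 1.63
d₂ = d₁ − σ√T = 1.6282 − 0.0779 = 1.5502 which rounds to 1.55
Risk-neutral Pr[S_T < K] = N(−d₂) = N(-1.55) = 0.0606

0.0606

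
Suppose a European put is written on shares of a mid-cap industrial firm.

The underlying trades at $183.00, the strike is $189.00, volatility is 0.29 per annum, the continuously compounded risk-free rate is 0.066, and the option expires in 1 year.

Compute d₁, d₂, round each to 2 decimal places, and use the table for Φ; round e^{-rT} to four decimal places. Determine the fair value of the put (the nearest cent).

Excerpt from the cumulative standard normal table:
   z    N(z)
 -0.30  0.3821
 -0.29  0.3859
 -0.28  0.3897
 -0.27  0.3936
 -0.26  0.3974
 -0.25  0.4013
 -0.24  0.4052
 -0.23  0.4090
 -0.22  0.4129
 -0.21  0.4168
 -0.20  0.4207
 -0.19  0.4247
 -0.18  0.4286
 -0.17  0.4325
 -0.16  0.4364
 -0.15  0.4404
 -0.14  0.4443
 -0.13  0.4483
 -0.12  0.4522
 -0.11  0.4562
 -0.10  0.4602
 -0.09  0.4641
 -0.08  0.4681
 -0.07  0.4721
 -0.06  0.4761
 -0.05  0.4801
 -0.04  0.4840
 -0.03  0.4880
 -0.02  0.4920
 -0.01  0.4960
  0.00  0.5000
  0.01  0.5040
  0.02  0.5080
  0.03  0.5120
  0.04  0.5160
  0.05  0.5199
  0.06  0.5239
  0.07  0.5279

$17.86

σ√T = 0.29·√1 = 0.2900
ln(S/K) + (r + σ²/2)T = ln(183/189) + (0.066 + 0.29²/2)·1 = -0.0323 + 0.1081 = 0.0758
d₁ = 0.0758 / 0.2900 = 0.2613 which rounds to 0.26
d₂ = d₁ − σ√T = 0.2613 − 0.2900 = -0.0287 which rounds to -0.03
e^(−rT) = e^(−0.066·1) = 0.9361
N(−d₂) = N(0.03) = 0.5120;  N(−d₁) = N(-0.26) = 0.3974
P = 189·0.9361·0.5120 − 183·0.3974 = 90.5845 − 72.7242 = 17.8603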